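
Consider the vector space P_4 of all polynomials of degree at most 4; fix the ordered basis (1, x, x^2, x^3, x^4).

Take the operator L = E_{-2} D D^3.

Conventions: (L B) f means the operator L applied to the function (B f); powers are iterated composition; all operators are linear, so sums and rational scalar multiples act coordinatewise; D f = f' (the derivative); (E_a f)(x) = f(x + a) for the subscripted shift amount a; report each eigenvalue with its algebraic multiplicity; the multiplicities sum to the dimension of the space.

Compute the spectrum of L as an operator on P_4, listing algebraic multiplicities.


image of 1: 0
image of x: 0
image of x^2: 0
image of x^3: 0
image of x^4: 24
the matrix is upper triangular; its diagonal is (0, 0, 0, 0, 0)
for a triangular matrix the eigenvalues are the diagonal entries, with algebraic multiplicity their repetition count

λ = 0 (multiplicity 5)


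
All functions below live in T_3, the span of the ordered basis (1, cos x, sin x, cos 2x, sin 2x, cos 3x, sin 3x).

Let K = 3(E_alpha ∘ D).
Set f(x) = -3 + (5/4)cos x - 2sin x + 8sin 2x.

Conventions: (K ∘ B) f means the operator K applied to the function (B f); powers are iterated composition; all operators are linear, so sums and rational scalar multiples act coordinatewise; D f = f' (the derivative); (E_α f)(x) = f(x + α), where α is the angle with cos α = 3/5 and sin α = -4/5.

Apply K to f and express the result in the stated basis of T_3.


the result is g(x) = -(3/5)cos x - (141/20)sin x - (336/25)cos 2x + (1152/25)sin 2x

D f = -2cos x - (5/4)sin x + 16cos 2x
E_alpha D f = -(1/5)cos x - (47/20)sin x - (112/25)cos 2x + (384/25)sin 2x
(3(E_alpha ∘ D)) f = -(3/5)cos x - (141/20)sin x - (336/25)cos 2x + (1152/25)sin 2x


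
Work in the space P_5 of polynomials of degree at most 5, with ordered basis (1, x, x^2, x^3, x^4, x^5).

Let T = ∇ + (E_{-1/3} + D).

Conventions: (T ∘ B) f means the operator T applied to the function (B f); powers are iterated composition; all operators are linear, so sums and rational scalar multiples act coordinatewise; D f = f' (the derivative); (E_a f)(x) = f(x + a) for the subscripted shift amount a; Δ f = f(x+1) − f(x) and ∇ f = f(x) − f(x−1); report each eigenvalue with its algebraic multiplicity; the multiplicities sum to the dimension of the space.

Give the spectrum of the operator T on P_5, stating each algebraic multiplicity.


image of 1: 1
image of x: x + 5/3
image of x^2: x^2 + (10/3)x - 8/9
image of x^3: x^3 + 5x^2 - (8/3)x + 26/27
image of x^4: x^4 + (20/3)x^3 - (16/3)x^2 + (104/27)x - 80/81
image of x^5: x^5 + (25/3)x^4 - (80/9)x^3 + (260/27)x^2 - (400/81)x + 242/243
the matrix is upper triangular; its diagonal is (1, 1, 1, 1, 1, 1)
for a triangular matrix the eigenvalues are the diagonal entries, with algebraic multiplicity their repetition count

λ = 1 (multiplicity 6)


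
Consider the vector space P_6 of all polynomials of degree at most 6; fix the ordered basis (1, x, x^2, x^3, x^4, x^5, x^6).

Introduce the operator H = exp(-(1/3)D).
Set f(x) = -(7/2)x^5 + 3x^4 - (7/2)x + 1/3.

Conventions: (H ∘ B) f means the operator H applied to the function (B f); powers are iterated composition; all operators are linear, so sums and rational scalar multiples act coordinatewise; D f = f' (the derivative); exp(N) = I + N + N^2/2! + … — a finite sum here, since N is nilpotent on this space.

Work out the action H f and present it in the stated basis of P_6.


order-1 term: (35/6)x^4 - 4x^3 + 7/6
order-2 term: -(35/9)x^3 + 2x^2
order-3 term: (35/27)x^2 - (4/9)x
order-4 term: -(35/162)x + 1/27
order-5 term: 7/486
the series for exp(-(1/3)D) f terminates at order 5
exp(-(1/3)D) f = -(7/2)x^5 + (53/6)x^4 - (71/9)x^3 + (89/27)x^2 - (337/81)x + 377/243

the image equals g(x) = -(7/2)x^5 + (53/6)x^4 - (71/9)x^3 + (89/27)x^2 - (337/81)x + 377/243


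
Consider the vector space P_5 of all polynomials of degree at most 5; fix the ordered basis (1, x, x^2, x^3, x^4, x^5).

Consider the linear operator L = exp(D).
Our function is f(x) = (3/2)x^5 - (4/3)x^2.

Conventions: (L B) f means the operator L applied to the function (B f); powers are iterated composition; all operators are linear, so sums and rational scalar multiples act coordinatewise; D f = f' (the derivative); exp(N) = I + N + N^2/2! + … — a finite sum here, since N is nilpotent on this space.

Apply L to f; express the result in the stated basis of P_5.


order-1 term: (15/2)x^4 - (8/3)x
order-2 term: 15x^3 - 4/3
order-3 term: 15x^2
order-4 term: (15/2)x
order-5 term: 3/2
the series for exp(D) f terminates at order 5
exp(D) f = (3/2)x^5 + (15/2)x^4 + 15x^3 + (41/3)x^2 + (29/6)x + 1/6

the image equals g(x) = (3/2)x^5 + (15/2)x^4 + 15x^3 + (41/3)x^2 + (29/6)x + 1/6


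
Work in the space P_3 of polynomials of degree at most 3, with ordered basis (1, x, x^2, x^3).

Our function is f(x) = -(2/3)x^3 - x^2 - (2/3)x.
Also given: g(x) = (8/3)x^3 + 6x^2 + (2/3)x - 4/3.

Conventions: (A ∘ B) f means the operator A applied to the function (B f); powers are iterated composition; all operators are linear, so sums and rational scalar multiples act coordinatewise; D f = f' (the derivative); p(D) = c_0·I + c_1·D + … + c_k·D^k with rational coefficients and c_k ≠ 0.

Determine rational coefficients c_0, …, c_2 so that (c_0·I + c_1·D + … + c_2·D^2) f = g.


D^0 f = -(2/3)x^3 - x^2 - (2/3)x
D^1 f = -2x^2 - 2x - 2/3
D^2 f = -4x - 2
matching coefficients of g against c_0 f + c_1 Df + … from the top degree down determines the c_i
solution: c_0 = -4, c_1 = -1, c_2 = 1

p(D) = -4·I − D + D^2, i.e. c_0 = -4, c_1 = -1, c_2 = 1


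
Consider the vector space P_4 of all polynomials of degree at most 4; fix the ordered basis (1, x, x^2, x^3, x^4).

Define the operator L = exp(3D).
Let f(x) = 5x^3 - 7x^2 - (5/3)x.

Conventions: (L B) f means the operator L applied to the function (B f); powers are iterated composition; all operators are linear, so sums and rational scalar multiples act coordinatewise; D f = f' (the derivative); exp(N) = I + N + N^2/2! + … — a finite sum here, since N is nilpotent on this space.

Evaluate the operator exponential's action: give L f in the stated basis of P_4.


order-1 term: 45x^2 - 42x - 5
order-2 term: 135x - 63
order-3 term: 135
the series for exp(3D) f terminates at order 3
exp(3D) f = 5x^3 + 38x^2 + (274/3)x + 67

the result is g(x) = 5x^3 + 38x^2 + (274/3)x + 67


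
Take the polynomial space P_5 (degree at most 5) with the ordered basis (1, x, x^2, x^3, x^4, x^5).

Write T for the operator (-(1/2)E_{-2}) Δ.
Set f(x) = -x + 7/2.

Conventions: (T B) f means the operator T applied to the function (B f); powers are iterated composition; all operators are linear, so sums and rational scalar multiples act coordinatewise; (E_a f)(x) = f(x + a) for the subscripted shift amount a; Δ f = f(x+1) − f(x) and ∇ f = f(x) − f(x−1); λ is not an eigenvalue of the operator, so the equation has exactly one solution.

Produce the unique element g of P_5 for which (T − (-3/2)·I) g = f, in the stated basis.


g(x) = -(2/3)x + 19/9

write g with unknown coordinates in the stated basis and equate coefficients in (T − (-3/2)·I) g = f
solving from the highest basis element down gives g = -(2/3)x + 19/9
check: T g = 1/3
so T g − (-3/2)·g = -x + 7/2 = f ✓


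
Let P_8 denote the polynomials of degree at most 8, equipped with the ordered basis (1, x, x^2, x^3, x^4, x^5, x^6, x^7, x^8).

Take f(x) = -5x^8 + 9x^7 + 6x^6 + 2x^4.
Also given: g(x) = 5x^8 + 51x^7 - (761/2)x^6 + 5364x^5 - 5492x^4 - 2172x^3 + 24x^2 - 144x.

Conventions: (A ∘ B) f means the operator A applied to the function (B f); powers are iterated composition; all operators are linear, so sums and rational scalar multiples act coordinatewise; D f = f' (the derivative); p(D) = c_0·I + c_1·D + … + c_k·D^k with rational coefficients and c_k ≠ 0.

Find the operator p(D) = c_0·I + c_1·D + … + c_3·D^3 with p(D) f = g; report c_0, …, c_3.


c_0 = -1, c_1 = -3/2, c_2 = 1, c_3 = -3

D^0 f = -5x^8 + 9x^7 + 6x^6 + 2x^4
D^1 f = -40x^7 + 63x^6 + 36x^5 + 8x^3
D^2 f = -280x^6 + 378x^5 + 180x^4 + 24x^2
D^3 f = -1680x^5 + 1890x^4 + 720x^3 + 48x
matching coefficients of g against c_0 f + c_1 Df + … from the top degree down determines the c_i
solution: c_0 = -1, c_1 = -3/2, c_2 = 1, c_3 = -3


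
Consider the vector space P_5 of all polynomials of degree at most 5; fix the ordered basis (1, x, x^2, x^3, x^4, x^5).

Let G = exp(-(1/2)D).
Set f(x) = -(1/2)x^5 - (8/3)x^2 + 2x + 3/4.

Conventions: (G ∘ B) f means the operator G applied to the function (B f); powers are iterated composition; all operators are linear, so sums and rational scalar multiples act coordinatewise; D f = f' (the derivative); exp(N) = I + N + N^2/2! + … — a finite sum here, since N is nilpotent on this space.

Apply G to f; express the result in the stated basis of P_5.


order-1 term: (5/4)x^4 + (8/3)x - 1
order-2 term: -(5/4)x^3 - 2/3
order-3 term: (5/8)x^2
order-4 term: -(5/32)x
order-5 term: 1/64
the series for exp(-(1/2)D) f terminates at order 5
exp(-(1/2)D) f = -(1/2)x^5 + (5/4)x^4 - (5/4)x^3 - (49/24)x^2 + (433/96)x - 173/192

the result is g(x) = -(1/2)x^5 + (5/4)x^4 - (5/4)x^3 - (49/24)x^2 + (433/96)x - 173/192


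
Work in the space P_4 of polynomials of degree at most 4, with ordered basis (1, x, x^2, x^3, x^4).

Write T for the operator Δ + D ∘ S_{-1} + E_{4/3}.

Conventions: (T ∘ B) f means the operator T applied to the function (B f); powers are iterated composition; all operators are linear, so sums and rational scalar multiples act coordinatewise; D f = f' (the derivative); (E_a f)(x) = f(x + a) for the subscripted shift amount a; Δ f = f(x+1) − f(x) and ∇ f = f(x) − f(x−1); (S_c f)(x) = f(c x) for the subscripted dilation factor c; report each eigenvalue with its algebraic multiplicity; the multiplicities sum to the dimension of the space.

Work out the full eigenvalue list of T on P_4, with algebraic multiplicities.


λ = 1 (multiplicity 5)

image of 1: 1
image of x: x + 4/3
image of x^2: x^2 + (20/3)x + 25/9
image of x^3: x^3 + 4x^2 + (25/3)x + 91/27
image of x^4: x^4 + (40/3)x^3 + (50/3)x^2 + (364/27)x + 337/81
the matrix is upper triangular; its diagonal is (1, 1, 1, 1, 1)
for a triangular matrix the eigenvalues are the diagonal entries, with algebraic multiplicity their repetition count


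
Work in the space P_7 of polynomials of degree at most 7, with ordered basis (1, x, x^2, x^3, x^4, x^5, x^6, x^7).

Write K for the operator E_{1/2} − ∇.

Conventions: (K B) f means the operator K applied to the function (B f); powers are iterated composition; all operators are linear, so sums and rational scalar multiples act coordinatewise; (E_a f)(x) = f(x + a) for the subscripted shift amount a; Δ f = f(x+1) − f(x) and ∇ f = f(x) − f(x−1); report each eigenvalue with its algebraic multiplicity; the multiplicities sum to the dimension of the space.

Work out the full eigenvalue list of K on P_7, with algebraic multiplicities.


λ = 1 (multiplicity 8)

image of 1: 1
image of x: x - 1/2
image of x^2: x^2 - x + 5/4
image of x^3: x^3 - (3/2)x^2 + (15/4)x - 7/8
image of x^4: x^4 - 2x^3 + (15/2)x^2 - (7/2)x + 17/16
image of x^5: x^5 - (5/2)x^4 + (25/2)x^3 - (35/4)x^2 + (85/16)x - 31/32
image of x^6: x^6 - 3x^5 + (75/4)x^4 - (35/2)x^3 + (255/16)x^2 - (93/16)x + 65/64
image of x^7: x^7 - (7/2)x^6 + (105/4)x^5 - (245/8)x^4 + (595/16)x^3 - (651/32)x^2 + (455/64)x - 127/128
the matrix is upper triangular; its diagonal is (1, 1, 1, 1, 1, 1, 1, 1)
for a triangular matrix the eigenvalues are the diagonal entries, with algebraic multiplicity their repetition count


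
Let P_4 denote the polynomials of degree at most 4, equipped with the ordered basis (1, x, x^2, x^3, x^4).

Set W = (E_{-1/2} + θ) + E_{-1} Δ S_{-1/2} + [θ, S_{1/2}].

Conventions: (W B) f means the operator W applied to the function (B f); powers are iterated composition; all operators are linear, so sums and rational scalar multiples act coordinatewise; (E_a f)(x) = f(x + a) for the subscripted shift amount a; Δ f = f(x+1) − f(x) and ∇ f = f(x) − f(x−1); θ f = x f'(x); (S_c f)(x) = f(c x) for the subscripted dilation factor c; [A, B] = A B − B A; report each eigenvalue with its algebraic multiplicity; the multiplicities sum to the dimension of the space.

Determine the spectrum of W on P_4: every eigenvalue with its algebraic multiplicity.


λ = 1 (multiplicity 1), λ = 2 (multiplicity 1), λ = 3 (multiplicity 1), λ = 4 (multiplicity 1), λ = 5 (multiplicity 1)

image of 1: 1
image of x: 2x - 1
image of x^2: 3x^2 - (1/2)x
image of x^3: 4x^3 - (15/8)x^2 + (9/8)x - 1/4
image of x^4: 5x^4 - (7/4)x^3 + (9/8)x^2 - (1/4)x
the matrix is upper triangular; its diagonal is (1, 2, 3, 4, 5)
for a triangular matrix the eigenvalues are the diagonal entries, with algebraic multiplicity their repetition count


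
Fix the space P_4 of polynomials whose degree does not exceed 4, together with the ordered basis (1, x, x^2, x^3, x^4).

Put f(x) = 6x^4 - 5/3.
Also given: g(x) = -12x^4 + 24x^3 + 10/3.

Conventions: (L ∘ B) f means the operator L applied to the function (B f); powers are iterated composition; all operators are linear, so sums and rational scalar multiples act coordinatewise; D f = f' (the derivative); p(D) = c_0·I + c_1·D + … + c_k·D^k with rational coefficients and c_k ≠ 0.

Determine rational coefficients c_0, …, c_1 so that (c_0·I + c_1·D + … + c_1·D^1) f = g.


D^0 f = 6x^4 - 5/3
D^1 f = 24x^3
matching coefficients of g against c_0 f + c_1 Df + … from the top degree down determines the c_i
solution: c_0 = -2, c_1 = 1

c_0 = -2, c_1 = 1


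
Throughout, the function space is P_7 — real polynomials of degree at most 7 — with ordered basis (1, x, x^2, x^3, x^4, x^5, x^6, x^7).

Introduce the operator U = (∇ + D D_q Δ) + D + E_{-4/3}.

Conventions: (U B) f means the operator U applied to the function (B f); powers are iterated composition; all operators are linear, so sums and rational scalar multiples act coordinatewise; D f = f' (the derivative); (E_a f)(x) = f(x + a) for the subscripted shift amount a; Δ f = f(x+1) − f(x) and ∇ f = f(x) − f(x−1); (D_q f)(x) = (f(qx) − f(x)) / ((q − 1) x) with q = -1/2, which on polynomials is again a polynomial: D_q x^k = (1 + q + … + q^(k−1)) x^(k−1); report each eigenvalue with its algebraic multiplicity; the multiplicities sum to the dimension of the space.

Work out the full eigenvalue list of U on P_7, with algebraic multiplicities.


λ = 1 (multiplicity 8)

image of 1: 1
image of x: x + 2/3
image of x^2: x^2 + (4/3)x + 7/9
image of x^3: x^3 + 2x^2 + (7/3)x + 7/54
image of x^4: x^4 + (8/3)x^3 + (14/3)x^2 + (14/27)x + 418/81
image of x^5: x^5 + (10/3)x^4 + (70/9)x^3 - (935/216)x^2 + (2090/81)x + 434/243
image of x^6: x^6 + 4x^5 + (35/3)x^4 - (589/54)x^3 + (13075/216)x^2 + (868/81)x + 17669/1458
image of x^7: x^7 + (14/3)x^6 + (49/3)x^5 - (21595/864)x^4 + (43211/324)x^3 - (1211/648)x^2 + (123683/1458)x + 17533/4374
the matrix is upper triangular; its diagonal is (1, 1, 1, 1, 1, 1, 1, 1)
for a triangular matrix the eigenvalues are the diagonal entries, with algebraic multiplicity their repetition count


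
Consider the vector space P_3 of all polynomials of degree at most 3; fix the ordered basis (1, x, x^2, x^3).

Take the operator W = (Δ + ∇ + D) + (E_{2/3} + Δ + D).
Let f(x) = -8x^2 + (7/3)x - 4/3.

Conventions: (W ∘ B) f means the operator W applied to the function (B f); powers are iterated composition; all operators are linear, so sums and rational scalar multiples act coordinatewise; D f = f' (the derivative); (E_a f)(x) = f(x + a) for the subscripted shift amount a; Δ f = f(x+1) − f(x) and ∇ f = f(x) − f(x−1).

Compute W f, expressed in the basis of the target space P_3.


Δ f = -16x - 17/3
∇ f = -16x + 31/3
D f = -16x + 7/3
(Δ + ∇ + D) f = -48x + 7
E_{2/3} f = -8x^2 - (25/3)x - 10/3
Δ f = -16x - 17/3
D f = -16x + 7/3
(E_{2/3} + Δ + D) f = -8x^2 - (121/3)x - 20/3
((Δ + ∇ + D) + (E_{2/3} + Δ + D)) f = -8x^2 - (265/3)x + 1/3

g(x) = -8x^2 - (265/3)x + 1/3


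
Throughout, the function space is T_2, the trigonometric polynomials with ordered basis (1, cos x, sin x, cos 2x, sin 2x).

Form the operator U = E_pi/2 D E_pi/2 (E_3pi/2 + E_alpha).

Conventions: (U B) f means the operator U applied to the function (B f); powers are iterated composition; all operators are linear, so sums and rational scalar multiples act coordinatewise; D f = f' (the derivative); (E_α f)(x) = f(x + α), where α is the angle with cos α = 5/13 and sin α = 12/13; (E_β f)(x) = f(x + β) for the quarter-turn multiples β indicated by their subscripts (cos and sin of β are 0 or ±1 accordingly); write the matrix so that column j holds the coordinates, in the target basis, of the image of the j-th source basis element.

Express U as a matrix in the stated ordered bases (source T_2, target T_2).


the matrix is [[0, 0, 0, 0, 0]; [0, -1/13, -5/13, 0, 0]; [0, 5/13, -1/13, 0, 0]; [0, 0, 0, -240/169, -576/169]; [0, 0, 0, 576/169, -240/169]] (rows listed top to bottom)

image of 1: 0
image of cos x: -(1/13)cos x + (5/13)sin x
image of sin x: -(5/13)cos x - (1/13)sin x
image of cos 2x: -(240/169)cos 2x + (576/169)sin 2x
image of sin 2x: -(576/169)cos 2x - (240/169)sin 2x
each image's coordinates form column j of the matrix


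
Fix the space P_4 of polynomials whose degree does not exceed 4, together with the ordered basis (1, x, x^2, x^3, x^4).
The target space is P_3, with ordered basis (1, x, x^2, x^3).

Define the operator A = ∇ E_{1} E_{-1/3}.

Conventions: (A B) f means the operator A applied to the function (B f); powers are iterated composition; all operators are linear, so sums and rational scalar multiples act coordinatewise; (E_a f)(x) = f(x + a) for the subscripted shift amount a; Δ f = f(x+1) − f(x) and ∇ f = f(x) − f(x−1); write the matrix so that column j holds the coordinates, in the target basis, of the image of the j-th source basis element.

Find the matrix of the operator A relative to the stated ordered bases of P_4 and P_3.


image of 1: 0
image of x: 1
image of x^2: 2x + 1/3
image of x^3: 3x^2 + x + 1/3
image of x^4: 4x^3 + 2x^2 + (4/3)x + 5/27
each image's coordinates form column j of the matrix

the matrix is [[0, 1, 1/3, 1/3, 5/27]; [0, 0, 2, 1, 4/3]; [0, 0, 0, 3, 2]; [0, 0, 0, 0, 4]] (rows listed top to bottom)


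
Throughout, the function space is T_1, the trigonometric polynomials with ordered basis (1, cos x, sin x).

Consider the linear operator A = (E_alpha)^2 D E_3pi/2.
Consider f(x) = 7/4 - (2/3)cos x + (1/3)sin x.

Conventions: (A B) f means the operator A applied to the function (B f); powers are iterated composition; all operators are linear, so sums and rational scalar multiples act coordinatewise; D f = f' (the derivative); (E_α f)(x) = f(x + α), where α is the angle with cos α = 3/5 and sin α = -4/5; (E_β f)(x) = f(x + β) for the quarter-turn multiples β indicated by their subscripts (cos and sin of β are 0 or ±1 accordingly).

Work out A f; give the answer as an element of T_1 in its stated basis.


E_3pi/2 f = 7/4 - (1/3)cos x - (2/3)sin x
D E_3pi/2 f = -(2/3)cos x + (1/3)sin x
E_alpha (D E_3pi/2) f = -(2/3)cos x - (1/3)sin x
E_alpha E_alpha (D E_3pi/2) f = -(2/15)cos x - (11/15)sin x

g(x) = -(2/15)cos x - (11/15)sin x


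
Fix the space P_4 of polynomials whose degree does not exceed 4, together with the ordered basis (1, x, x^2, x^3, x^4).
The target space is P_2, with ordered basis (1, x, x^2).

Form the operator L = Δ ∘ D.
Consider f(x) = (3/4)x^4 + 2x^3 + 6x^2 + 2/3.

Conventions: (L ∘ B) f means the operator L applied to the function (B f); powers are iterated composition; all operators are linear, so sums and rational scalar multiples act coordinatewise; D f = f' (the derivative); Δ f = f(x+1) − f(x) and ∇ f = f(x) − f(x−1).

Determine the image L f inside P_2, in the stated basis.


D f = 3x^3 + 6x^2 + 12x
Δ D f = 9x^2 + 21x + 21

the result is g(x) = 9x^2 + 21x + 21


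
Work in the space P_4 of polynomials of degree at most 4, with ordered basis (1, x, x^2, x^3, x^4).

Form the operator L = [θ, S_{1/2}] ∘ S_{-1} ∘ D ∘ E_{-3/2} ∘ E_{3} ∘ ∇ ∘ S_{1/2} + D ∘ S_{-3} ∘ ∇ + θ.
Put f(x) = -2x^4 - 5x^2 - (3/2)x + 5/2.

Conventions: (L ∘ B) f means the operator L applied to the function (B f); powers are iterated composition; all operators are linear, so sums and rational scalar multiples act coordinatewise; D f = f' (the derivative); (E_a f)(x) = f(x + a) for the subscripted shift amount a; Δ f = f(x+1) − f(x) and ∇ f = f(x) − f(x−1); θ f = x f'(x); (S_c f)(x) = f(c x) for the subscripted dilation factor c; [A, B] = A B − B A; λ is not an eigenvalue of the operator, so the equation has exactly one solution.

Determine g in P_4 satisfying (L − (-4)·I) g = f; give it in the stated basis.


write g with unknown coordinates in the stated basis and equate coefficients in (L − (-4)·I) g = f
solving from the highest basis element down gives g = -(1/4)x^4 - (43/3)x^2 - (57/10)x - 173/8
check: L g = -x^4 + (157/3)x^2 + (213/10)x + 89
so L g − (-4)·g = -2x^4 - 5x^2 - (3/2)x + 5/2 = f ✓

the result is g(x) = -(1/4)x^4 - (43/3)x^2 - (57/10)x - 173/8


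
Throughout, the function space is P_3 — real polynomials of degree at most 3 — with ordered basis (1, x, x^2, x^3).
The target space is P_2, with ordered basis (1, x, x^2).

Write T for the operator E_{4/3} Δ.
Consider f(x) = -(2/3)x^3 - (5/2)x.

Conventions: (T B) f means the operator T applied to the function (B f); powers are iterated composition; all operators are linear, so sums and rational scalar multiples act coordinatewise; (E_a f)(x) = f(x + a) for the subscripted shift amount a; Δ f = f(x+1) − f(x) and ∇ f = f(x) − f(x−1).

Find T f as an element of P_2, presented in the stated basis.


Δ f = -2x^2 - 2x - 19/6
E_{4/3} Δ f = -2x^2 - (22/3)x - 169/18

the result is g(x) = -2x^2 - (22/3)x - 169/18


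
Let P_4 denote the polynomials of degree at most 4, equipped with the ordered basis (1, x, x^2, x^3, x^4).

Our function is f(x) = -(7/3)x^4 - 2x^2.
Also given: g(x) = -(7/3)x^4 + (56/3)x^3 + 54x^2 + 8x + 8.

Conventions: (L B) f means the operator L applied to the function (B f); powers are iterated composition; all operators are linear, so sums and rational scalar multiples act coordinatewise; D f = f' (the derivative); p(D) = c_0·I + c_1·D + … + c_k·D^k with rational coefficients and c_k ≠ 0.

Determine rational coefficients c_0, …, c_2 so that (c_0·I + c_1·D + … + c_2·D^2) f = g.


c_0 = 1, c_1 = -2, c_2 = -2

D^0 f = -(7/3)x^4 - 2x^2
D^1 f = -(28/3)x^3 - 4x
D^2 f = -28x^2 - 4
matching coefficients of g against c_0 f + c_1 Df + … from the top degree down determines the c_i
solution: c_0 = 1, c_1 = -2, c_2 = -2


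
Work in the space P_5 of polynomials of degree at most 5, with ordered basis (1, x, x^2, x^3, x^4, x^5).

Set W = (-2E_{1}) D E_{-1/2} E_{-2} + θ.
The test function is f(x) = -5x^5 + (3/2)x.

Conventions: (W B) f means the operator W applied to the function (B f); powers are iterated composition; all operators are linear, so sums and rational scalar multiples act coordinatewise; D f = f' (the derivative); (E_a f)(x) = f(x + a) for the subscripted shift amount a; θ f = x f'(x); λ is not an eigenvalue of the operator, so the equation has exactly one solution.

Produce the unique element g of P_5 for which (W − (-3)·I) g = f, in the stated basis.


the result is g(x) = -(5/8)x^5 - (25/28)x^4 + (425/84)x^3 - (35/8)x^2 - (3971/224)x + 23101/1344

write g with unknown coordinates in the stated basis and equate coefficients in (W − (-3)·I) g = f
solving from the highest basis element down gives g = -(5/8)x^5 - (25/28)x^4 + (425/84)x^3 - (35/8)x^2 - (3971/224)x + 23101/1344
check: W g = -(25/8)x^5 + (75/28)x^4 - (425/28)x^3 + (105/8)x^2 + (12249/224)x - 23101/448
so W g − (-3)·g = -5x^5 + (3/2)x = f ✓


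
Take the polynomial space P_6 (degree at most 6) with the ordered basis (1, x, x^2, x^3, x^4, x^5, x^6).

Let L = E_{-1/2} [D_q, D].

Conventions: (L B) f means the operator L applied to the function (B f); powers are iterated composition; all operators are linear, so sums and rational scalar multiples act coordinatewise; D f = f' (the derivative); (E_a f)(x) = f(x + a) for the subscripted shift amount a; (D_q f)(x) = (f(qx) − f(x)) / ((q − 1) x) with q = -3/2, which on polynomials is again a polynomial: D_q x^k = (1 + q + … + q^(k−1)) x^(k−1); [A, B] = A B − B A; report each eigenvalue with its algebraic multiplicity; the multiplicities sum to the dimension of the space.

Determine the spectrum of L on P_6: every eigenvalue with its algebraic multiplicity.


λ = 0 (multiplicity 7)

image of 1: 0
image of x: 0
image of x^2: 5/2
image of x^3: -5x + 5/2
image of x^4: (95/8)x^2 - (95/8)x + 95/32
image of x^5: -(175/8)x^3 + (525/16)x^2 - (525/32)x + 175/64
image of x^6: (1325/32)x^4 - (1325/16)x^3 + (3975/64)x^2 - (1325/64)x + 1325/512
the matrix is upper triangular; its diagonal is (0, 0, 0, 0, 0, 0, 0)
for a triangular matrix the eigenvalues are the diagonal entries, with algebraic multiplicity their repetition count


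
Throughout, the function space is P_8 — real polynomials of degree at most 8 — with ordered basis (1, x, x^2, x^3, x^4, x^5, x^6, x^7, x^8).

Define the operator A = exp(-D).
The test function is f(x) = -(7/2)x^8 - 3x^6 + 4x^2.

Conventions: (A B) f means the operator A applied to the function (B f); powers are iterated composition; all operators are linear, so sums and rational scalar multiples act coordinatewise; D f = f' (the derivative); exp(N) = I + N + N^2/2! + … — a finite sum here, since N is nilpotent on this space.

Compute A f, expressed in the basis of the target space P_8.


the result is g(x) = -(7/2)x^8 + 28x^7 - 101x^6 + 214x^5 - 290x^4 + 256x^3 - 139x^2 + 38x - 5/2

order-1 term: 28x^7 + 18x^5 - 8x
order-2 term: -98x^6 - 45x^4 + 4
order-3 term: 196x^5 + 60x^3
order-4 term: -245x^4 - 45x^2
order-5 term: 196x^3 + 18x
order-6 term: -98x^2 - 3
order-7 term: 28x
order-8 term: -7/2
the series for exp(-D) f terminates at order 8
exp(-D) f = -(7/2)x^8 + 28x^7 - 101x^6 + 214x^5 - 290x^4 + 256x^3 - 139x^2 + 38x - 5/2


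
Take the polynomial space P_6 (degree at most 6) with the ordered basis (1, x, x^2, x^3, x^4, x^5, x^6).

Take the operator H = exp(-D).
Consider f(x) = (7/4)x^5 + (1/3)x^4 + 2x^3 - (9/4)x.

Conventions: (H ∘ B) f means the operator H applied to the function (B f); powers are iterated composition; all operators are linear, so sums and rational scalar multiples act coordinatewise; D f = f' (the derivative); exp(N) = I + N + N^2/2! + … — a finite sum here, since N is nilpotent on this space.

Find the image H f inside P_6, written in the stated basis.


order-1 term: -(35/4)x^4 - (4/3)x^3 - 6x^2 + 9/4
order-2 term: (35/2)x^3 + 2x^2 + 6x
order-3 term: -(35/2)x^2 - (4/3)x - 2
order-4 term: (35/4)x + 1/3
order-5 term: -7/4
the series for exp(-D) f terminates at order 5
exp(-D) f = (7/4)x^5 - (101/12)x^4 + (109/6)x^3 - (43/2)x^2 + (67/6)x - 7/6

g(x) = (7/4)x^5 - (101/12)x^4 + (109/6)x^3 - (43/2)x^2 + (67/6)x - 7/6


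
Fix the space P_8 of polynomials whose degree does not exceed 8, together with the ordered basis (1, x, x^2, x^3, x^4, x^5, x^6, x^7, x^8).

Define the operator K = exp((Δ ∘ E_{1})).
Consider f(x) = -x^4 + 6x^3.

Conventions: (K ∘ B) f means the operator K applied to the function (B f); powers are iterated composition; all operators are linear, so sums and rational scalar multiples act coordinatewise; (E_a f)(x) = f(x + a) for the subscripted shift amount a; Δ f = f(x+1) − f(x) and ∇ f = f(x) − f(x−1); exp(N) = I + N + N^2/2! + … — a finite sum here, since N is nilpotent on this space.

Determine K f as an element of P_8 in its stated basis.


order-1 term: -4x^3 + 26x + 27
order-2 term: -6x^2 - 18x - 1
order-3 term: -4x - 12
order-4 term: -1
the series for exp((Δ ∘ E_{1})) f terminates at order 4
exp((Δ ∘ E_{1})) f = -x^4 + 2x^3 - 6x^2 + 4x + 13

g(x) = -x^4 + 2x^3 - 6x^2 + 4x + 13


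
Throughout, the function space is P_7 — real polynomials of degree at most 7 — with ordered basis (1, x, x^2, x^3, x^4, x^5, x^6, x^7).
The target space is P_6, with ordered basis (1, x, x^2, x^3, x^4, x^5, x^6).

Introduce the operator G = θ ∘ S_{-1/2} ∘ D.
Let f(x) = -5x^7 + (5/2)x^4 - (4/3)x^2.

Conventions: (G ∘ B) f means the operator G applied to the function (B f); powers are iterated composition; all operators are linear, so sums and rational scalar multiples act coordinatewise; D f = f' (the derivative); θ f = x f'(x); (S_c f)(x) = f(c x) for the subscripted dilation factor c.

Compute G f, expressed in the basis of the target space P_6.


the result is g(x) = -(105/32)x^6 - (15/4)x^3 + (4/3)x

D f = -35x^6 + 10x^3 - (8/3)x
S_{-1/2} D f = -(35/64)x^6 - (5/4)x^3 + (4/3)x
θ S_{-1/2} D f = -(105/32)x^6 - (15/4)x^3 + (4/3)x


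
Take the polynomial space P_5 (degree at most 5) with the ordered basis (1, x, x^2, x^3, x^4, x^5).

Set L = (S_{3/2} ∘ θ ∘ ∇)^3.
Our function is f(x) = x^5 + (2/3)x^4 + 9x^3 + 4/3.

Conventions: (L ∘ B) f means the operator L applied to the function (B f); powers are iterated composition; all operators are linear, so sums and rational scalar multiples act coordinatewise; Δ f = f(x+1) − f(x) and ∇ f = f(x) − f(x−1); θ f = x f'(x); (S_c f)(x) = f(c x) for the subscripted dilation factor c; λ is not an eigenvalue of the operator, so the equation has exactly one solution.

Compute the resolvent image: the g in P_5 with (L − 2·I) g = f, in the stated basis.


the image equals g(x) = -(1/2)x^5 - (1/3)x^4 - (9/2)x^3 - (885735/64)x^2 + (474579/64)x - 2/3

write g with unknown coordinates in the stated basis and equate coefficients in (L − 2·I) g = f
solving from the highest basis element down gives g = -(1/2)x^5 - (1/3)x^4 - (9/2)x^3 - (885735/64)x^2 + (474579/64)x - 2/3
check: L g = -(885735/32)x^2 + (474579/32)x
so L g − 2·g = x^5 + (2/3)x^4 + 9x^3 + 4/3 = f ✓


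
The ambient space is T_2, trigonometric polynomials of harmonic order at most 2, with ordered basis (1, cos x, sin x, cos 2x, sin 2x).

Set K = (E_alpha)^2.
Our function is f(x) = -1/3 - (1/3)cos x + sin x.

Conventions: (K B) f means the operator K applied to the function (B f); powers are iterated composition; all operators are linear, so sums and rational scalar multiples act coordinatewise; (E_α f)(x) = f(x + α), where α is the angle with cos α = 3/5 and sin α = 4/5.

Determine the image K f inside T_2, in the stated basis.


E_alpha f = -1/3 + (3/5)cos x + (13/15)sin x
E_alpha E_alpha f = -1/3 + (79/75)cos x + (1/25)sin x

g(x) = -1/3 + (79/75)cos x + (1/25)sin x


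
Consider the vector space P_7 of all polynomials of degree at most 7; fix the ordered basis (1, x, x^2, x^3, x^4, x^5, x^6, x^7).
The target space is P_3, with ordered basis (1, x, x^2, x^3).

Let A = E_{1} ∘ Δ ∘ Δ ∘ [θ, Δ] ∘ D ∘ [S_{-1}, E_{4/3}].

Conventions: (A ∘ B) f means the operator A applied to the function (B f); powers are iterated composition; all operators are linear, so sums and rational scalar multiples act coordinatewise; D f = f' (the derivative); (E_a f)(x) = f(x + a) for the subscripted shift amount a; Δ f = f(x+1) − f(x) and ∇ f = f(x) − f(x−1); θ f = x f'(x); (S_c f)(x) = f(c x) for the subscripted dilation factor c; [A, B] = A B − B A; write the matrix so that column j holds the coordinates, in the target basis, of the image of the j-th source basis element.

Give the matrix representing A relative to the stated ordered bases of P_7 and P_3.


image of 1: 0
image of x: 0
image of x^2: 0
image of x^3: 0
image of x^4: 0
image of x^5: -320
image of x^6: 1920x + 5760
image of x^7: -6720x^2 - 40320x - 590240/9
each image's coordinates form column j of the matrix

the matrix is [[0, 0, 0, 0, 0, -320, 5760, -590240/9]; [0, 0, 0, 0, 0, 0, 1920, -40320]; [0, 0, 0, 0, 0, 0, 0, -6720]; [0, 0, 0, 0, 0, 0, 0, 0]] (rows listed top to bottom)


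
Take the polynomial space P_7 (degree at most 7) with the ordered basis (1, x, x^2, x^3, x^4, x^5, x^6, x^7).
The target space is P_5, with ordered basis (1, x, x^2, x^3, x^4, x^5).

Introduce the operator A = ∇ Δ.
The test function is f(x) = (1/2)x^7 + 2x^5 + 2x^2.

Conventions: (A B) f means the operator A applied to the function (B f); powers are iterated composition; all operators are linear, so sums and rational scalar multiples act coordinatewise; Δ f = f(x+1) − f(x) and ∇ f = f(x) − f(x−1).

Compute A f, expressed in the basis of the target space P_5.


Δ f = (7/2)x^6 + (21/2)x^5 + (55/2)x^4 + (75/2)x^3 + (61/2)x^2 + (35/2)x + 9/2
∇ Δ f = 21x^5 + 75x^3 + 27x + 4

the image equals g(x) = 21x^5 + 75x^3 + 27x + 4


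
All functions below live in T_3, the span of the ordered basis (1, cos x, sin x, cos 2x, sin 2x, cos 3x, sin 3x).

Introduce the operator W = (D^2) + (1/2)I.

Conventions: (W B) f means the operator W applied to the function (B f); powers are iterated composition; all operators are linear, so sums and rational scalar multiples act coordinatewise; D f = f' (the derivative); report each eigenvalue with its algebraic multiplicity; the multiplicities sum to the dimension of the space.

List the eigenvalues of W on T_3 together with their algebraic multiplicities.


λ = -17/2 (multiplicity 2), λ = -7/2 (multiplicity 2), λ = -1/2 (multiplicity 2), λ = 1/2 (multiplicity 1)

image of 1: 1/2
image of cos x: -(1/2)cos x
image of sin x: -(1/2)sin x
image of cos 2x: -(7/2)cos 2x
image of sin 2x: -(7/2)sin 2x
image of cos 3x: -(17/2)cos 3x
image of sin 3x: -(17/2)sin 3x
the matrix is diagonal; its diagonal is (1/2, -1/2, -1/2, -7/2, -7/2, -17/2, -17/2)
for a triangular matrix the eigenvalues are the diagonal entries, with algebraic multiplicity their repetition count


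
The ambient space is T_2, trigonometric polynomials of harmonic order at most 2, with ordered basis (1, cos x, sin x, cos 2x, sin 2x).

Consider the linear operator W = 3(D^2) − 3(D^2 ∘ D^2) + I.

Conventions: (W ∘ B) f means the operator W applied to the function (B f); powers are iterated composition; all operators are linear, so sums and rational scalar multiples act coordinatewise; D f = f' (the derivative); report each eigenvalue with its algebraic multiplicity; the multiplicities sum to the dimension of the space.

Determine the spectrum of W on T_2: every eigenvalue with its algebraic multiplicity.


image of 1: 1
image of cos x: -5cos x
image of sin x: -5sin x
image of cos 2x: -59cos 2x
image of sin 2x: -59sin 2x
the matrix is diagonal; its diagonal is (1, -5, -5, -59, -59)
for a triangular matrix the eigenvalues are the diagonal entries, with algebraic multiplicity their repetition count

λ = -59 (multiplicity 2), λ = -5 (multiplicity 2), λ = 1 (multiplicity 1)


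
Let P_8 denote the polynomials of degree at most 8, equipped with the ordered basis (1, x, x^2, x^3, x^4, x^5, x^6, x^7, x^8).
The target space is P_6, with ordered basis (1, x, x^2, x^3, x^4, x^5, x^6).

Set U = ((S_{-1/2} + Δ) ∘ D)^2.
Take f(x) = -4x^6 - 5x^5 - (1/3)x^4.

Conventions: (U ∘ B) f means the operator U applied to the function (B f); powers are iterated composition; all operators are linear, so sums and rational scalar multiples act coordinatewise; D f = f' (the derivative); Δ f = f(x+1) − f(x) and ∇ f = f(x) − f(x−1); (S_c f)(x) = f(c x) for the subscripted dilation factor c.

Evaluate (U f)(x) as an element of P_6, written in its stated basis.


D f = -24x^5 - 25x^4 - (4/3)x^3
S_{-1/2} D f = (3/4)x^5 - (25/16)x^4 + (1/6)x^3
Δ D f = -120x^4 - 340x^3 - 394x^2 - 224x - 151/3
(S_{-1/2} + Δ) D f = (3/4)x^5 - (1945/16)x^4 - (2039/6)x^3 - 394x^2 - 224x - 151/3
D ((S_{-1/2} + Δ) ∘ D) f = (15/4)x^4 - (1945/4)x^3 - (2039/2)x^2 - 788x - 224
S_{-1/2} D ((S_{-1/2} + Δ) ∘ D) f = (15/64)x^4 + (1945/32)x^3 - (2039/8)x^2 + 394x - 224
Δ D ((S_{-1/2} + Δ) ∘ D) f = 15x^3 - (5745/4)x^2 - (13931/4)x - 2290
(S_{-1/2} + Δ) D ((S_{-1/2} + Δ) ∘ D) f = (15/64)x^4 + (2425/32)x^3 - (13529/8)x^2 - (12355/4)x - 2514

the image equals g(x) = (15/64)x^4 + (2425/32)x^3 - (13529/8)x^2 - (12355/4)x - 2514


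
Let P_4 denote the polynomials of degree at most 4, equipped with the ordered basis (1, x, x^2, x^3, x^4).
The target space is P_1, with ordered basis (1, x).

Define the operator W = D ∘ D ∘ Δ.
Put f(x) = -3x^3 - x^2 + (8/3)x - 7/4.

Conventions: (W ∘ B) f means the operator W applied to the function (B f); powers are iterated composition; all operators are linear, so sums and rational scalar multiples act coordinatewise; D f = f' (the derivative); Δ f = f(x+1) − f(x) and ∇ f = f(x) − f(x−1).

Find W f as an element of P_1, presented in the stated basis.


Δ f = -9x^2 - 11x - 4/3
D Δ f = -18x - 11
D D Δ f = -18

the image equals g(x) = -18


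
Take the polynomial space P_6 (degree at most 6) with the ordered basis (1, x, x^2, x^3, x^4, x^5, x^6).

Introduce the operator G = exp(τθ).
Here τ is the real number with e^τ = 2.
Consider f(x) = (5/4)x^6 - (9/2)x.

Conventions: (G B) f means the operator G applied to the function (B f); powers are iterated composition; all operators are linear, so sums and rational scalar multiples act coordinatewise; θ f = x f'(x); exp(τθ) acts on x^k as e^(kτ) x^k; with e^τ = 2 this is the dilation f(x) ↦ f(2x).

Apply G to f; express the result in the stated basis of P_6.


the result is g(x) = 80x^6 - 9x

exp(τθ) x^k = e^(kτ) x^k; with e^τ = 2 this sends x^k to 2^k x^k
x ↦ 2 x
x^6 ↦ 64 x^6
applying this coordinatewise to f: exp(τθ) f = 80x^6 - 9x


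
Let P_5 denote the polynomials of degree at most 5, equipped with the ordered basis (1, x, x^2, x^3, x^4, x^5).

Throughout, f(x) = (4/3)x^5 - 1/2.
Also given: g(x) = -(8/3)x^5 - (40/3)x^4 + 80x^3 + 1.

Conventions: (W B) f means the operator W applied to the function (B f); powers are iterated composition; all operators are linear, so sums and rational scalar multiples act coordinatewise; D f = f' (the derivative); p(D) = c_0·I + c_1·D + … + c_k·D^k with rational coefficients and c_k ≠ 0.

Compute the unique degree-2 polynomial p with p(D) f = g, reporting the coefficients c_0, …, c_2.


p(D) = -2·I − 2·D + 3·D^2, i.e. c_0 = -2, c_1 = -2, c_2 = 3

D^0 f = (4/3)x^5 - 1/2
D^1 f = (20/3)x^4
D^2 f = (80/3)x^3
matching coefficients of g against c_0 f + c_1 Df + … from the top degree down determines the c_i
solution: c_0 = -2, c_1 = -2, c_2 = 3


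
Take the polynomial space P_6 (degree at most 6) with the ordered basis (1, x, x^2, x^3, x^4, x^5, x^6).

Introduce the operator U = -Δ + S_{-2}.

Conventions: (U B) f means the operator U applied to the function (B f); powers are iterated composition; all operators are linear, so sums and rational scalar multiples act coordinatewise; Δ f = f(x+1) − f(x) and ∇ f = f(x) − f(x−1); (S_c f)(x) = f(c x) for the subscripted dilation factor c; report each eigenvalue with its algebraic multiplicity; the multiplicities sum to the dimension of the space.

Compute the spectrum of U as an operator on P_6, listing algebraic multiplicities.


image of 1: 1
image of x: -2x - 1
image of x^2: 4x^2 - 2x - 1
image of x^3: -8x^3 - 3x^2 - 3x - 1
image of x^4: 16x^4 - 4x^3 - 6x^2 - 4x - 1
image of x^5: -32x^5 - 5x^4 - 10x^3 - 10x^2 - 5x - 1
image of x^6: 64x^6 - 6x^5 - 15x^4 - 20x^3 - 15x^2 - 6x - 1
the matrix is upper triangular; its diagonal is (1, -2, 4, -8, 16, -32, 64)
for a triangular matrix the eigenvalues are the diagonal entries, with algebraic multiplicity their repetition count

λ = -32 (multiplicity 1), λ = -8 (multiplicity 1), λ = -2 (multiplicity 1), λ = 1 (multiplicity 1), λ = 4 (multiplicity 1), λ = 16 (multiplicity 1), λ = 64 (multiplicity 1)


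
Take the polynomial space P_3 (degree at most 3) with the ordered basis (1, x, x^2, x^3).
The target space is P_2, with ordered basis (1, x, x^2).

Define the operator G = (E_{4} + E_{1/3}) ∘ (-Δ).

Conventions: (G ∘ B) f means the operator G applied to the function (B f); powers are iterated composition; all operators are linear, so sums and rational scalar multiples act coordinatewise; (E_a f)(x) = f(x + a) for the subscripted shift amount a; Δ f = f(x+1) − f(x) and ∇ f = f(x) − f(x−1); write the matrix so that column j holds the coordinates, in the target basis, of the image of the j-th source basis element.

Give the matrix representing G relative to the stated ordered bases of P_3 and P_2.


image of 1: 0
image of x: -2
image of x^2: -4x - 32/3
image of x^3: -6x^2 - 32x - 190/3
each image's coordinates form column j of the matrix

the matrix is [[0, -2, -32/3, -190/3]; [0, 0, -4, -32]; [0, 0, 0, -6]] (rows listed top to bottom)
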